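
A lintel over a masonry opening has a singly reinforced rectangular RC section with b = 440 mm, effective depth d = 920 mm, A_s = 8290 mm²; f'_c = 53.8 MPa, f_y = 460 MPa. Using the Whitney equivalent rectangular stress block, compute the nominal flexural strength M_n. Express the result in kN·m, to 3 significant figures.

M_n ≈ 3150 kN·m

T = A_s f_y = 8290 × 460 = 3813400 N = 3813.4 kN.
From C = T: a = T/(0.85 f'_c b) = 3813400/(0.85 × 53.8 × 440) = 189.52 mm.
M_n = T(d − a/2) = 3813.4 kN × (920 − 94.76) mm = 3146.97 kN·m.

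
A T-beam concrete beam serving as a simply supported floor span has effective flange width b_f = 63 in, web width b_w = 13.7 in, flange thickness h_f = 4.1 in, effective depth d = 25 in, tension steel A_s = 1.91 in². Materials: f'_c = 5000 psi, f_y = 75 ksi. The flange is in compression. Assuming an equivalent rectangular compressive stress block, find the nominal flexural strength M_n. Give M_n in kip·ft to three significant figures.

M_n ≈ 295 kip·ft

Tension: T = A_s f_y = 1.91 × 75 = 143.25 kips.
Try a within the flange: a = T/(0.85 f'_c b_f) = 143.25/(0.85 × 5 × 63) = 0.535 in.
Since a = 0.535 ≤ h_f = 4.1 in, the stress block lies entirely in the flange; analyse as a rectangular beam of width b_f.
M_n = T(d − a/2) = 143.25 × (25 − 0.2675) = 3542.9 kip·in.
M_n = 3542.9/12 = 295.24 kip·ft.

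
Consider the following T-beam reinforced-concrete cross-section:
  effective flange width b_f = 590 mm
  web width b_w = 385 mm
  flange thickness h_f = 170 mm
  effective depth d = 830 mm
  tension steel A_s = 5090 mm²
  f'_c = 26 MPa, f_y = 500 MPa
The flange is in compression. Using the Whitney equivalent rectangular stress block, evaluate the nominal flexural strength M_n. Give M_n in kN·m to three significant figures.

M_n ≈ 1860 kN·m

Tension: T = A_s f_y = 5090 × 500 = 2545000 N.
Try a within the flange: a = T/(0.85 f'_c b_f) = 2545000/(0.85 × 26 × 590) = 195.18 mm.
a = 195.18 > h_f = 170 mm: the block extends into the web. Split into flange-overhang and web parts.
C_f = 0.85 f'_c (b_f − b_w) h_f = 0.85 × 26 × (590 − 385) × 170 = 770185 N.
Remaining web compression depth: a_w = (T − C_f)/(0.85 f'_c b_w) = (2545000 − 770185)/(0.85 × 26 × 385) = 208.59 mm.
M_n = C_f(d − h_f/2) + (T − C_f)(d − a_w/2) = 770185 × (830 − 85) + 1774815 × (830 − 104.295) = 573.79 + 1287.99 = 1861.78 × 10⁶ N·mm.
M_n = 1861.78 kN·m.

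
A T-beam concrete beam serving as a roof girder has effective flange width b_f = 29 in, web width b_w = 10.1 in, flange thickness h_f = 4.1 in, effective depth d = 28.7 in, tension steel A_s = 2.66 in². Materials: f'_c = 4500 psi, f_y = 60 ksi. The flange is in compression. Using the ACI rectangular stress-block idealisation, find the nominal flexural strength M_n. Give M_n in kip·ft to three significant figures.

Tension: T = A_s f_y = 2.66 × 60 = 159.6 kips.
Try a within the flange: a = T/(0.85 f'_c b_f) = 159.6/(0.85 × 4.5 × 29) = 1.439 in.
Since a = 1.439 ≤ h_f = 4.1 in, the stress block lies entirely in the flange; analyse as a rectangular beam of width b_f.
M_n = T(d − a/2) = 159.6 × (28.7 − 0.7195) = 4465.7 kip·in.
M_n = 4465.7/12 = 372.14 kip·ft.

M_n ≈ 372 kip·ft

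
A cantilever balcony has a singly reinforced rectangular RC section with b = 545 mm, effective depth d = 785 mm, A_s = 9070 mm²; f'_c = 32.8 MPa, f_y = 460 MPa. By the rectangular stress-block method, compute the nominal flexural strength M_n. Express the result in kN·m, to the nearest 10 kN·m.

M_n ≈ 2700 kN·m

T = A_s f_y = 9070 × 460 = 4172200 N = 4172.2 kN.
From C = T: a = T/(0.85 f'_c b) = 4172200/(0.85 × 32.8 × 545) = 274.58 mm.
M_n = T(d − a/2) = 4172.2 kN × (785 − 137.29) mm = 2702.38 kN·m.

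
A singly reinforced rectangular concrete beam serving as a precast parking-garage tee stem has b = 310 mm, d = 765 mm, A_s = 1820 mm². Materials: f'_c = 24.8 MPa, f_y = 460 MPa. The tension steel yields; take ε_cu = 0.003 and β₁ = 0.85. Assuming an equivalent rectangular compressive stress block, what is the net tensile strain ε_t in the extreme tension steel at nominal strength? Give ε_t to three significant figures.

a = A_s f_y/(0.85 f'_c b) = 128.11 mm.
β₁ = 0.85, so c = a/β₁ = 128.11/0.85 = 150.72 mm.
From the linear strain diagram with ε_cu = 0.003: ε_t = 0.003 (d − c)/c = 0.003 × (765 − 150.72)/150.72 = 0.0122.
Since ε_t ≥ 0.005, the section is tension-controlled.

ε_t ≈ 0.0122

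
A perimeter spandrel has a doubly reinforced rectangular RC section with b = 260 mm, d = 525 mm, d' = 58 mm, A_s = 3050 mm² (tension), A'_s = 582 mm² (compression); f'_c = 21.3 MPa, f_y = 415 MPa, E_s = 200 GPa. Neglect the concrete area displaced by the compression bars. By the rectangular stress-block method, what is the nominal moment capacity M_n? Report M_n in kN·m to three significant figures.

M_n ≈ 539 kN·m

Assume both tension and compression steel yield.
Net tension couple steel: A_s − A'_s = 2468 mm².
a = (A_s − A'_s) f_y / (0.85 f'_c b) = 1024220/(0.85 × 21.3 × 260) = 217.58 mm.
c = a/β₁ = 217.58/0.85 = 255.98 mm; ε'_s = 0.003(c − d')/c = 0.0023 ≥ f_y/E_s = 0.0021, so compression steel does yield.
M_n = (A_s − A'_s) f_y (d − a/2) + A'_s f_y (d − d') = [1024220 × (525 − 108.79) + 241530 × (525 − 58)] × 10⁻⁶ = 426.29 + 112.79 = 539.08 kN·m.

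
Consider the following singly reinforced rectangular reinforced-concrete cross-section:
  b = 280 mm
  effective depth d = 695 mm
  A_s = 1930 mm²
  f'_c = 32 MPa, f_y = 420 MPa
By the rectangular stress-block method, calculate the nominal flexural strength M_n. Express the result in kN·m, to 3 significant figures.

T = A_s f_y = 1930 × 420 = 810600 N = 810.6 kN.
From C = T: a = T/(0.85 f'_c b) = 810600/(0.85 × 32 × 280) = 106.43 mm.
M_n = T(d − a/2) = 810.6 kN × (695 − 53.215) mm = 520.23 kN·m.

M_n ≈ 520 kN·m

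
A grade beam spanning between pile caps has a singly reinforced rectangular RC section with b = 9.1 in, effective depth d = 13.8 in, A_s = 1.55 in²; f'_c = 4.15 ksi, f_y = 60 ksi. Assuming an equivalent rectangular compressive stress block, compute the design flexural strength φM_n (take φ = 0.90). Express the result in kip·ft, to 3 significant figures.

T = A_s f_y = 1.55 × 60 = 93 kips.
a = T/(0.85 f'_c b) = 93/(0.85 × 4.15 × 9.1) = 2.897 in.
M_n = T(d − a/2) = 93 × (13.8 − 1.4485) = 1148.7 kip·in = 1148.7/12 = 95.73 kip·ft.
φM_n = 0.90 × 95.73 = 86.16 kip·ft.

φM_n ≈ 86.2 kip·ft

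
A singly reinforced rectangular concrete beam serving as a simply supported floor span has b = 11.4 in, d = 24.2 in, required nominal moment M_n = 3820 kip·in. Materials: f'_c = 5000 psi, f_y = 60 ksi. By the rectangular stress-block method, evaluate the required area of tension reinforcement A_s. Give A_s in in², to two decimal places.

From M_n = 0.85 f'_c a b (d − a/2):
a = d − √(d² − 2M_n/(0.85 f'_c b)) = 24.2 − √(24.2² − 2 × 3820/(0.85 × 5 × 11.4)) = 3.513 in.
A_s = 0.85 f'_c a b / f_y = 0.85 × 5 × 3.513 × 11.4 / 60 = 2.837 in².

A_s ≈ 2.84 in²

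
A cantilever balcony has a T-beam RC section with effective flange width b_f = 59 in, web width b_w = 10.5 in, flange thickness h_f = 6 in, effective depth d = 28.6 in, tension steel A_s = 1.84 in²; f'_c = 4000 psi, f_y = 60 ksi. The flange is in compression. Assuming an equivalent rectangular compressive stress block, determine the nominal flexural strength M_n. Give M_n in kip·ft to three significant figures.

M_n ≈ 261 kip·ft

Tension: T = A_s f_y = 1.84 × 60 = 110.4 kips.
Try a within the flange: a = T/(0.85 f'_c b_f) = 110.4/(0.85 × 4 × 59) = 0.550 in.
Since a = 0.550 ≤ h_f = 6 in, the stress block lies entirely in the flange; analyse as a rectangular beam of width b_f.
M_n = T(d − a/2) = 110.4 × (28.6 − 0.275) = 3127.1 kip·in.
M_n = 3127.1/12 = 260.59 kip·ft.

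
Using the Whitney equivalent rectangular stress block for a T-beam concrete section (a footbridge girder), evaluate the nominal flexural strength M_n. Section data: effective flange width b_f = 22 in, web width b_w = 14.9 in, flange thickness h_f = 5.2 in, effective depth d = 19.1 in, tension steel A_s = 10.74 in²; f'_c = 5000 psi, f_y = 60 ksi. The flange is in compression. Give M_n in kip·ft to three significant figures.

M_n ≈ 835 kip·ft

Tension: T = A_s f_y = 10.74 × 60 = 644.4 kips.
Try a within the flange: a = T/(0.85 f'_c b_f) = 644.4/(0.85 × 5 × 22) = 6.892 in.
a = 6.892 > h_f = 5.2 in: the block extends into the web. Split into flange-overhang and web parts.
C_f = 0.85 f'_c (b_f − b_w) h_f = 0.85 × 5 × (22 − 14.9) × 5.2 = 156.9 kips.
Remaining web compression depth: a_w = (T − C_f)/(0.85 f'_c b_w) = (644.4 − 156.9)/(0.85 × 5 × 14.9) = 7.698 in.
M_n = C_f(d − h_f/2) + (T − C_f)(d − a_w/2) = 156.9 × (19.1 − 2.6) + 487.5 × (19.1 − 3.849) = 2588.9 + 7434.9 = 10023.8 kip·in.
M_n = 10023.8/12 = 835.32 kip·ft.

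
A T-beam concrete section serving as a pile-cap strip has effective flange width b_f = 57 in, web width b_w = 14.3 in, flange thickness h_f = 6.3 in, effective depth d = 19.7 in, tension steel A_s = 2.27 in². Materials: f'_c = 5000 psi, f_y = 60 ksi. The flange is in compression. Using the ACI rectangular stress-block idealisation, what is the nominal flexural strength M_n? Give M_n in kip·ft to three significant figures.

Tension: T = A_s f_y = 2.27 × 60 = 136.2 kips.
Try a within the flange: a = T/(0.85 f'_c b_f) = 136.2/(0.85 × 5 × 57) = 0.562 in.
Since a = 0.562 ≤ h_f = 6.3 in, the stress block lies entirely in the flange; analyse as a rectangular beam of width b_f.
M_n = T(d − a/2) = 136.2 × (19.7 − 0.281) = 2644.9 kip·in.
M_n = 2644.9/12 = 220.41 kip·ft.

M_n ≈ 220 kip·ft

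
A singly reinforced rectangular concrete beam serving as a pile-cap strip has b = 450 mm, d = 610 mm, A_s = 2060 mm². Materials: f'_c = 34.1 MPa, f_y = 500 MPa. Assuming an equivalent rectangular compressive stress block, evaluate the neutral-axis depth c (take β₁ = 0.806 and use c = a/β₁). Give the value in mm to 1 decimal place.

c ≈ 98.0 mm

T = A_s f_y = 2060 × 500 = 1030000 N = 1030 kN.
Setting C = 0.85 f'_c a b equal to T: a = 1030000/(0.85 × 34.1 × 450) = 78.968 mm.
With β₁ = 0.806, c = a/β₁ = 78.968/0.806 = 98.0 mm.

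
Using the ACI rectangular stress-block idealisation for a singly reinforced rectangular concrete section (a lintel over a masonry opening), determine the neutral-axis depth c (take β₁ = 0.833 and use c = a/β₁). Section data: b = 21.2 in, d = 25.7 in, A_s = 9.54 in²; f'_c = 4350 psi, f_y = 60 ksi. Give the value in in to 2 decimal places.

T = A_s f_y = 9.54 × 60 = 572.4 kips.
a = T/(0.85 f'_c b) = 572.4/(0.85 × 4.35 × 21.2) = 7.3022 in.
With β₁ = 0.833, c = a/β₁ = 7.3022/0.833 = 8.77 in.

c ≈ 8.77 in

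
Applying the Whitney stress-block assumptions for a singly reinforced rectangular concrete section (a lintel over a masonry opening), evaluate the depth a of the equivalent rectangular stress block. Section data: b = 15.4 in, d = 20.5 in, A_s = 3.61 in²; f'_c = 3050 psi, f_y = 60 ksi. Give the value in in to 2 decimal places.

a ≈ 5.43 in

T = A_s f_y = 3.61 × 60 = 216.6 kips.
a = T/(0.85 f'_c b) = 216.6/(0.85 × 3.05 × 15.4) = 5.43 in.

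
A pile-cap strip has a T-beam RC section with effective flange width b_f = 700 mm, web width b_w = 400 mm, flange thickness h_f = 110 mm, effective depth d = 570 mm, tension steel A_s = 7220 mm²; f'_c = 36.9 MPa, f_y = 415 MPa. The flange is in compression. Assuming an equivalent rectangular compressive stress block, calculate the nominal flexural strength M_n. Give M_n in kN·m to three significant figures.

M_n ≈ 1500 kN·m

Tension: T = A_s f_y = 7220 × 415 = 2996300 N.
Try a within the flange: a = T/(0.85 f'_c b_f) = 2996300/(0.85 × 36.9 × 700) = 136.47 mm.
a = 136.47 > h_f = 110 mm: the block extends into the web. Split into flange-overhang and web parts.
C_f = 0.85 f'_c (b_f − b_w) h_f = 0.85 × 36.9 × (700 − 400) × 110 = 1035045 N.
Remaining web compression depth: a_w = (T − C_f)/(0.85 f'_c b_w) = (2996300 − 1035045)/(0.85 × 36.9 × 400) = 156.33 mm.
M_n = C_f(d − h_f/2) + (T − C_f)(d − a_w/2) = 1035045 × (570 − 55) + 1961255 × (570 − 78.165) = 533.05 + 964.61 = 1497.66 × 10⁶ N·mm.
M_n = 1497.66 kN·m.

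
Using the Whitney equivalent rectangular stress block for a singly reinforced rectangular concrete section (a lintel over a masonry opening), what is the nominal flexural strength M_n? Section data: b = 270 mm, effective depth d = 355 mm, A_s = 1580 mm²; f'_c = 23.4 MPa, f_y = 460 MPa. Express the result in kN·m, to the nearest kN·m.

T = A_s f_y = 1580 × 460 = 726800 N = 726.8 kN.
From C = T: a = T/(0.85 f'_c b) = 726800/(0.85 × 23.4 × 270) = 135.34 mm.
M_n = T(d − a/2) = 726.8 kN × (355 − 67.67) mm = 208.83 kN·m.

M_n ≈ 209 kN·m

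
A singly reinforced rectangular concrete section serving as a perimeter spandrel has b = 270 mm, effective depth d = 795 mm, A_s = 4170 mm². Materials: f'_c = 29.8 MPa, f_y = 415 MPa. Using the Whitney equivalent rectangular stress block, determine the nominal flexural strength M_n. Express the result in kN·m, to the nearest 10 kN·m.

M_n ≈ 1160 kN·m

T = A_s f_y = 4170 × 415 = 1730550 N = 1730.55 kN.
From C = T: a = T/(0.85 f'_c b) = 1730550/(0.85 × 29.8 × 270) = 253.04 mm.
M_n = T(d − a/2) = 1730.55 kN × (795 − 126.52) mm = 1156.84 kN·m.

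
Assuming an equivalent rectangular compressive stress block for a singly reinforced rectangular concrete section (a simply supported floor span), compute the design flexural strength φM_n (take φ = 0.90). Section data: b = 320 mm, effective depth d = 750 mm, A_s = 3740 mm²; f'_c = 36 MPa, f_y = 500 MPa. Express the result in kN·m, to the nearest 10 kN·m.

T = A_s f_y = 3740 × 500 = 1870000 N = 1870 kN.
From C = T: a = T/(0.85 f'_c b) = 1870000/(0.85 × 36 × 320) = 190.97 mm.
M_n = T(d − a/2) = 1870 kN × (750 − 95.485) mm = 1223.94 kN·m.
φM_n = 0.90 × 1223.94 = 1101.55 kN·m.

φM_n ≈ 1100 kN·m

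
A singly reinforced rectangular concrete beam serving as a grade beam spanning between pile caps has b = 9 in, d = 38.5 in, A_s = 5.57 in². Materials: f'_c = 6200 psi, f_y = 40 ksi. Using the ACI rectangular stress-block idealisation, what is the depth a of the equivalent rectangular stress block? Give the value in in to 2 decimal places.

T = A_s f_y = 5.57 × 40 = 222.8 kips.
a = T/(0.85 f'_c b) = 222.8/(0.85 × 6.2 × 9) = 4.70 in.

a ≈ 4.70 in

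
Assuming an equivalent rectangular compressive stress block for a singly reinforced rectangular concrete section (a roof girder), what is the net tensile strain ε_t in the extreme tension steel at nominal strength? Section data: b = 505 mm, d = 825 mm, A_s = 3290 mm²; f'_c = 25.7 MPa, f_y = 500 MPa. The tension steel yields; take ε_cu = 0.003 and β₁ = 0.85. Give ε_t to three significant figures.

a = A_s f_y/(0.85 f'_c b) = 149.12 mm.
β₁ = 0.85, so c = a/β₁ = 149.12/0.85 = 175.44 mm.
From the linear strain diagram with ε_cu = 0.003: ε_t = 0.003 (d − c)/c = 0.003 × (825 − 175.44)/175.44 = 0.0111.
Since ε_t ≥ 0.005, the section is tension-controlled.

ε_t ≈ 0.0111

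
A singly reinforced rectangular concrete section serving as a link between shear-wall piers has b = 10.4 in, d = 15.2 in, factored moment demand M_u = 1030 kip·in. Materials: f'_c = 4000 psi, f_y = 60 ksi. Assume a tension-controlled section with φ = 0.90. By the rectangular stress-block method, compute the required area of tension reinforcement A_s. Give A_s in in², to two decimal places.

A_s ≈ 1.36 in²

M_n = M_u/φ = 1030/0.90 = 1144.44 kip·in.
From M_n = 0.85 f'_c a b (d − a/2):
a = d − √(d² − 2M_n/(0.85 f'_c b)) = 15.2 − √(15.2² − 2 × 1144.44/(0.85 × 4 × 10.4)) = 2.304 in.
A_s = 0.85 f'_c a b / f_y = 0.85 × 4 × 2.304 × 10.4 / 60 = 1.358 in².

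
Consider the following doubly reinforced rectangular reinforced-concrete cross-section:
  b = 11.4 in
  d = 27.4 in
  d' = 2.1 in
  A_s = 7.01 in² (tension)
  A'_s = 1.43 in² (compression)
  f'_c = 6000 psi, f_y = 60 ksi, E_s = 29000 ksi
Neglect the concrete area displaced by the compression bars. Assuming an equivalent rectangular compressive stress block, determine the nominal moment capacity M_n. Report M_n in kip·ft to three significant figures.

M_n ≈ 865 kip·ft

Assume both steels yield.
a = (A_s − A'_s) f_y/(0.85 f'_c b) = (7.01 − 1.43) × 60/(0.85 × 6 × 11.4) = 5.759 in.
c = a/β₁ = 5.759/0.75 = 7.679 in; ε'_s = 0.003(c − d')/c = 0.0022 ≥ ε_y = 0.0021, so the compression steel yields.
M_n = (A_s − A'_s) f_y (d − a/2) + A'_s f_y (d − d') = 334.8 × (27.4 − 2.8795) + 85.8 × (27.4 − 2.1) = 8209.5 + 2170.7 = 10380.2 kip·in = 10380.2/12 = 865.02 kip·ft.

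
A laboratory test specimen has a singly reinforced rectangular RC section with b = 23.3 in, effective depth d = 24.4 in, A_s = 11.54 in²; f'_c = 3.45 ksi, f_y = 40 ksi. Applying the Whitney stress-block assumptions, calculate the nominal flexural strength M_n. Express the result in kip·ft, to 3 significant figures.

M_n ≈ 809 kip·ft

T = A_s f_y = 11.54 × 40 = 461.6 kips.
a = T/(0.85 f'_c b) = 461.6/(0.85 × 3.45 × 23.3) = 6.756 in.
M_n = T(d − a/2) = 461.6 × (24.4 − 3.378) = 9703.8 kip·in = 9703.8/12 = 808.65 kip·ft.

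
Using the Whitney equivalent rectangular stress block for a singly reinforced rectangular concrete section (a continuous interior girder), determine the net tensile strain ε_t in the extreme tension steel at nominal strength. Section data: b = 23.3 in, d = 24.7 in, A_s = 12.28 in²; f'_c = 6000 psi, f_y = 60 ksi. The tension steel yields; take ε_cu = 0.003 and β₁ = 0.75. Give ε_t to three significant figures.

a = A_s f_y/(0.85 f'_c b) = 6.200 in.
β₁ = 0.75, so c = a/β₁ = 6.200/0.75 = 8.267 in.
From the linear strain diagram with ε_cu = 0.003: ε_t = 0.003 (d − c)/c = 0.003 × (24.7 − 8.267)/8.267 = 0.00596.
Since ε_t ≥ 0.005, the section is tension-controlled.

ε_t ≈ 0.00596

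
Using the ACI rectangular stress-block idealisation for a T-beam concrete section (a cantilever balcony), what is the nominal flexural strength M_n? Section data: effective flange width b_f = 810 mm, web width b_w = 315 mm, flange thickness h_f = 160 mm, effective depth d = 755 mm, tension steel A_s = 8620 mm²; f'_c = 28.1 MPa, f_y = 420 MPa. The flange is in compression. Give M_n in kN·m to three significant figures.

M_n ≈ 2380 kN·m

Tension: T = A_s f_y = 8620 × 420 = 3620400 N.
Try a within the flange: a = T/(0.85 f'_c b_f) = 3620400/(0.85 × 28.1 × 810) = 187.13 mm.
a = 187.13 > h_f = 160 mm: the block extends into the web. Split into flange-overhang and web parts.
C_f = 0.85 f'_c (b_f − b_w) h_f = 0.85 × 28.1 × (810 − 315) × 160 = 1891692 N.
Remaining web compression depth: a_w = (T − C_f)/(0.85 f'_c b_w) = (3620400 − 1891692)/(0.85 × 28.1 × 315) = 229.77 mm.
M_n = C_f(d − h_f/2) + (T − C_f)(d − a_w/2) = 1891692 × (755 − 80) + 1728708 × (755 − 114.885) = 1276.89 + 1106.57 = 2383.46 × 10⁶ N·mm.
M_n = 2383.46 kN·m.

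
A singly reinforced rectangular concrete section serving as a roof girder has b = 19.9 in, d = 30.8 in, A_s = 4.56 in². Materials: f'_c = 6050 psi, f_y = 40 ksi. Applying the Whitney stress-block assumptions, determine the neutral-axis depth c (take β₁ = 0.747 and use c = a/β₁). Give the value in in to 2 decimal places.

T = A_s f_y = 4.56 × 40 = 182.4 kips.
a = T/(0.85 f'_c b) = 182.4/(0.85 × 6.05 × 19.9) = 1.7824 in.
With β₁ = 0.747, c = a/β₁ = 1.7824/0.747 = 2.39 in.

c ≈ 2.39 in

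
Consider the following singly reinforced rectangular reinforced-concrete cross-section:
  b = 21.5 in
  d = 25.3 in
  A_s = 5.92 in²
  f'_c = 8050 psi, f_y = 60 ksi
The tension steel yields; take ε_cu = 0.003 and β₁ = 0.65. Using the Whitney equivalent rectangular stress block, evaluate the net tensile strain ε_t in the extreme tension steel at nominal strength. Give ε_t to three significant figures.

a = A_s f_y/(0.85 f'_c b) = 2.414 in.
β₁ = 0.65, so c = a/β₁ = 2.414/0.65 = 3.714 in.
From the linear strain diagram with ε_cu = 0.003: ε_t = 0.003 (d − c)/c = 0.003 × (25.3 − 3.714)/3.714 = 0.0174.
Since ε_t ≥ 0.005, the section is tension-controlled.

ε_t ≈ 0.0174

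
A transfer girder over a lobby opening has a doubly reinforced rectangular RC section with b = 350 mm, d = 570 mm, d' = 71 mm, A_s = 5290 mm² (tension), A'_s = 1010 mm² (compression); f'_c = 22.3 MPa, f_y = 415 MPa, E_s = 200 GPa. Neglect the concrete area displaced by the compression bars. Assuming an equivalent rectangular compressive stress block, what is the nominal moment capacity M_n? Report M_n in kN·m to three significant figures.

M_n ≈ 984 kN·m

Assume both tension and compression steel yield.
Net tension couple steel: A_s − A'_s = 4280 mm².
a = (A_s − A'_s) f_y / (0.85 f'_c b) = 1776200/(0.85 × 22.3 × 350) = 267.73 mm.
c = a/β₁ = 267.73/0.85 = 314.98 mm; ε'_s = 0.003(c − d')/c = 0.0023 ≥ f_y/E_s = 0.0021, so compression steel does yield.
M_n = (A_s − A'_s) f_y (d − a/2) + A'_s f_y (d − d') = [1776200 × (570 − 133.865) + 419150 × (570 − 71)] × 10⁻⁶ = 774.66 + 209.16 = 983.82 kN·m.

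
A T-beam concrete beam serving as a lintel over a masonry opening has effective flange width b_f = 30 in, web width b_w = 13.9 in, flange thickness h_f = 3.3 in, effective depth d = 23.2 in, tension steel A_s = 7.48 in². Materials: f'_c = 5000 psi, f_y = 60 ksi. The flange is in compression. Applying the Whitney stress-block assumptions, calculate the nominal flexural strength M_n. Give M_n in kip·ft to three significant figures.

M_n ≈ 802 kip·ft

Tension: T = A_s f_y = 7.48 × 60 = 448.8 kips.
Try a within the flange: a = T/(0.85 f'_c b_f) = 448.8/(0.85 × 5 × 30) = 3.520 in.
a = 3.520 > h_f = 3.3 in: the block extends into the web. Split into flange-overhang and web parts.
C_f = 0.85 f'_c (b_f − b_w) h_f = 0.85 × 5 × (30 − 13.9) × 3.3 = 225.8 kips.
Remaining web compression depth: a_w = (T − C_f)/(0.85 f'_c b_w) = (448.8 − 225.8)/(0.85 × 5 × 13.9) = 3.775 in.
M_n = C_f(d − h_f/2) + (T − C_f)(d − a_w/2) = 225.8 × (23.2 − 1.65) + 223 × (23.2 − 1.8875) = 4866.0 + 4752.7 = 9618.7 kip·in.
M_n = 9618.7/12 = 801.56 kip·ft.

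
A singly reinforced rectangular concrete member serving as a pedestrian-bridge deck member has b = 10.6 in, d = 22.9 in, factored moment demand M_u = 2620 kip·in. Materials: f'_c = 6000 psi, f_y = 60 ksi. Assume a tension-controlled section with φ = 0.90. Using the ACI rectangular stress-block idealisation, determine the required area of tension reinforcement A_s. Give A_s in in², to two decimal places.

M_n = M_u/φ = 2620/0.90 = 2911.11 kip·in.
From M_n = 0.85 f'_c a b (d − a/2):
a = d − √(d² − 2M_n/(0.85 f'_c b)) = 22.9 − √(22.9² − 2 × 2911.11/(0.85 × 6 × 10.6)) = 2.487 in.
A_s = 0.85 f'_c a b / f_y = 0.85 × 6 × 2.487 × 10.6 / 60 = 2.241 in².

A_s ≈ 2.24 in²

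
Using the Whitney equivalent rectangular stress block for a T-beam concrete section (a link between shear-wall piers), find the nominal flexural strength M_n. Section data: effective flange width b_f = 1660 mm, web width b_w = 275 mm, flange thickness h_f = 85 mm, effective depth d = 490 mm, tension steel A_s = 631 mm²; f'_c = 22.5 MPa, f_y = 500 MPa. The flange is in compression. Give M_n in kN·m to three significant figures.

Tension: T = A_s f_y = 631 × 500 = 315500 N.
Try a within the flange: a = T/(0.85 f'_c b_f) = 315500/(0.85 × 22.5 × 1660) = 9.94 mm.
Since a = 9.94 ≤ h_f = 85 mm, the stress block lies entirely in the flange; analyse as a rectangular beam of width b_f.
M_n = T(d − a/2) = 315500 × (490 − 4.97) = 153.03 × 10⁶ N·mm.
M_n = 153.03 kN·m.

M_n ≈ 153 kN·m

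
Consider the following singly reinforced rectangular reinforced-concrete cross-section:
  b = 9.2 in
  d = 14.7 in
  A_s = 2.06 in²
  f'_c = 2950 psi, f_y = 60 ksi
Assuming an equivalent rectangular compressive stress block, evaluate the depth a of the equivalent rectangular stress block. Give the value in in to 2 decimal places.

T = A_s f_y = 2.06 × 60 = 123.6 kips.
a = T/(0.85 f'_c b) = 123.6/(0.85 × 2.95 × 9.2) = 5.36 in.

a ≈ 5.36 in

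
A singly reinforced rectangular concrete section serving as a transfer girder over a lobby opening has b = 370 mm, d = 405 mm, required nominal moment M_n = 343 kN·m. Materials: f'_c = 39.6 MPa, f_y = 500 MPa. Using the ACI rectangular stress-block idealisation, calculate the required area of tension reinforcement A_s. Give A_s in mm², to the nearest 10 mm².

With M_n = 0.85 f'_c a b (d − a/2), solve the quadratic for a:
a = d − √(d² − 2M_n/(0.85 f'_c b)) = 405 − √(405² − 2 × 343×10⁶/(0.85 × 39.6 × 370)) = 74.93 mm.
A_s = 0.85 f'_c a b / f_y = 0.85 × 39.6 × 74.93 × 370 / 500 = 1866.4 mm².

A_s ≈ 1870 mm²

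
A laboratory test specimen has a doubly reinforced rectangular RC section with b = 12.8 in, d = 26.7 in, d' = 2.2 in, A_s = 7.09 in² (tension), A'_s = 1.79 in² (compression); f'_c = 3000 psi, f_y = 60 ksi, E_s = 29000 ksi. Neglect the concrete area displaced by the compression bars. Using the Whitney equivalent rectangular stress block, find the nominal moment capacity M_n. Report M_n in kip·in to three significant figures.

M_n ≈ 9570 kip·in

Assume both steels yield.
a = (A_s − A'_s) f_y/(0.85 f'_c b) = (7.09 − 1.79) × 60/(0.85 × 3 × 12.8) = 9.743 in.
c = a/β₁ = 9.743/0.85 = 11.462 in; ε'_s = 0.003(c − d')/c = 0.0024 ≥ ε_y = 0.0021, so the compression steel yields.
M_n = (A_s − A'_s) f_y (d − a/2) + A'_s f_y (d − d') = 318 × (26.7 − 4.8715) + 107.4 × (26.7 − 2.2) = 6941.5 + 2631.3 = 9572.8 kip·in.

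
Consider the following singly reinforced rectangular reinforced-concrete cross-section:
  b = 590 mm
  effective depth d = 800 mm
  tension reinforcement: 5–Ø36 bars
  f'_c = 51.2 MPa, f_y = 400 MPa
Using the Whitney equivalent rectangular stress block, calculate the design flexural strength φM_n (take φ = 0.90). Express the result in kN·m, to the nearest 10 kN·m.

A_s = 5 × 1018 = 5090 mm².
T = A_s f_y = 5090 × 400 = 2036000 N = 2036 kN.
From C = T: a = T/(0.85 f'_c b) = 2036000/(0.85 × 51.2 × 590) = 79.29 mm.
M_n = T(d − a/2) = 2036 kN × (800 − 39.645) mm = 1548.08 kN·m.
φM_n = 0.90 × 1548.08 = 1393.27 kN·m.

φM_n ≈ 1390 kN·m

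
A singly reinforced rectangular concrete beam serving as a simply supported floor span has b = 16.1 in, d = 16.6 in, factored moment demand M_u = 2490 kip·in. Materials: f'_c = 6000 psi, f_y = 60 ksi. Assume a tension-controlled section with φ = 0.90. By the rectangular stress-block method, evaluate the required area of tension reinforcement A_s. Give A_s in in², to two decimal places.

A_s ≈ 2.97 in²

M_n = M_u/φ = 2490/0.90 = 2766.67 kip·in.
From M_n = 0.85 f'_c a b (d − a/2):
a = d − √(d² − 2M_n/(0.85 f'_c b)) = 16.6 − √(16.6² − 2 × 2766.67/(0.85 × 6 × 16.1)) = 2.172 in.
A_s = 0.85 f'_c a b / f_y = 0.85 × 6 × 2.172 × 16.1 / 60 = 2.972 in².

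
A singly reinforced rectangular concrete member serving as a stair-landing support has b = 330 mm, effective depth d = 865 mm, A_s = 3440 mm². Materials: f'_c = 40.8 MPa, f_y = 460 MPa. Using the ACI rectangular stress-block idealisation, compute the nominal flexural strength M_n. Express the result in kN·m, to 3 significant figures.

T = A_s f_y = 3440 × 460 = 1582400 N = 1582.4 kN.
From C = T: a = T/(0.85 f'_c b) = 1582400/(0.85 × 40.8 × 330) = 138.27 mm.
M_n = T(d − a/2) = 1582.4 kN × (865 − 69.135) mm = 1259.38 kN·m.

M_n ≈ 1260 kN·m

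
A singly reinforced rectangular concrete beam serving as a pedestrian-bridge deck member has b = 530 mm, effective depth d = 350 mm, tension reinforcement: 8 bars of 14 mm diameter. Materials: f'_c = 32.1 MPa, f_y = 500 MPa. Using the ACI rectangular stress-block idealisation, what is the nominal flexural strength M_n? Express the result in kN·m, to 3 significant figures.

A_s = 8 × 154 = 1232 mm².
T = A_s f_y = 1232 × 500 = 616000 N = 616 kN.
From C = T: a = T/(0.85 f'_c b) = 616000/(0.85 × 32.1 × 530) = 42.60 mm.
M_n = T(d − a/2) = 616 kN × (350 − 21.3) mm = 202.48 kN·m.

M_n ≈ 202 kN·m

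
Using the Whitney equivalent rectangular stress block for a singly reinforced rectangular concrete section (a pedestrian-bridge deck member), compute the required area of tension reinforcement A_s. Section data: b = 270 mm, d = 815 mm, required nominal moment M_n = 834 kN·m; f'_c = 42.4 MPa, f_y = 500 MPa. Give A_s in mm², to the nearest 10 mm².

A_s ≈ 2200 mm²

With M_n = 0.85 f'_c a b (d − a/2), solve the quadratic for a:
a = d − √(d² − 2M_n/(0.85 f'_c b)) = 815 − √(815² − 2 × 834×10⁶/(0.85 × 42.4 × 270)) = 113.00 mm.
A_s = 0.85 f'_c a b / f_y = 0.85 × 42.4 × 113.00 × 270 / 500 = 2199.2 mm².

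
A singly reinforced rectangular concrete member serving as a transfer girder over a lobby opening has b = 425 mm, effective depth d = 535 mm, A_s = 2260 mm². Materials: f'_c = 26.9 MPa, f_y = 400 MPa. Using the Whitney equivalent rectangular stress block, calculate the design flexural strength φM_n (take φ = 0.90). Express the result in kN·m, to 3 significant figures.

φM_n ≈ 397 kN·m

T = A_s f_y = 2260 × 400 = 904000 N = 904 kN.
From C = T: a = T/(0.85 f'_c b) = 904000/(0.85 × 26.9 × 425) = 93.03 mm.
M_n = T(d − a/2) = 904 kN × (535 − 46.515) mm = 441.59 kN·m.
φM_n = 0.90 × 441.59 = 397.43 kN·m.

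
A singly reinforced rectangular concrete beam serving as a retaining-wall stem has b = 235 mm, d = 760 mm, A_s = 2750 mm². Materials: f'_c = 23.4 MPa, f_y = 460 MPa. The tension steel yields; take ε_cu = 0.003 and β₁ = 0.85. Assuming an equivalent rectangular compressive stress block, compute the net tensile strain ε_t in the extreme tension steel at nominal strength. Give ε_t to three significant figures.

a = A_s f_y/(0.85 f'_c b) = 270.64 mm.
β₁ = 0.85, so c = a/β₁ = 270.64/0.85 = 318.40 mm.
From the linear strain diagram with ε_cu = 0.003: ε_t = 0.003 (d − c)/c = 0.003 × (760 − 318.40)/318.40 = 0.00416.
ε_t is between 0.004 and 0.005 — transition zone.

ε_t ≈ 0.00416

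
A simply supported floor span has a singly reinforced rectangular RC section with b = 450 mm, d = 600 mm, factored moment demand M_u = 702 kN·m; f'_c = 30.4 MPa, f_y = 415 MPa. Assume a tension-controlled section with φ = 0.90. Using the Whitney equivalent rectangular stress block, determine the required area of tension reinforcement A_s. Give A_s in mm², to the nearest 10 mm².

M_n = M_u/φ = 702/0.90 = 780 kN·m.
With M_n = 0.85 f'_c a b (d − a/2), solve the quadratic for a:
a = d − √(d² − 2M_n/(0.85 f'_c b)) = 600 − √(600² − 2 × 780×10⁶/(0.85 × 30.4 × 450)) = 124.77 mm.
A_s = 0.85 f'_c a b / f_y = 0.85 × 30.4 × 124.77 × 450 / 415 = 3496.0 mm².

A_s ≈ 3500 mm²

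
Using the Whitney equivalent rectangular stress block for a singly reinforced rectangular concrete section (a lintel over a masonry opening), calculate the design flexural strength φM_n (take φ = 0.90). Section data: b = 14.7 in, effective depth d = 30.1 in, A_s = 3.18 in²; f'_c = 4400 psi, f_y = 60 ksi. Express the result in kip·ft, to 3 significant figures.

T = A_s f_y = 3.18 × 60 = 190.8 kips.
a = T/(0.85 f'_c b) = 190.8/(0.85 × 4.4 × 14.7) = 3.470 in.
M_n = T(d − a/2) = 190.8 × (30.1 − 1.735) = 5412.0 kip·in = 5412.0/12 = 451.00 kip·ft.
φM_n = 0.90 × 451.00 = 405.90 kip·ft.

φM_n ≈ 406 kip·ft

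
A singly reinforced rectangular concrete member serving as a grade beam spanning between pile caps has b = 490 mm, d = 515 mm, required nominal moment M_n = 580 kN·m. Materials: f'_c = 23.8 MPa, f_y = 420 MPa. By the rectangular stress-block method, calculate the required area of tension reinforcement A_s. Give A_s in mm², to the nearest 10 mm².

A_s ≈ 3070 mm²

With M_n = 0.85 f'_c a b (d − a/2), solve the quadratic for a:
a = d − √(d² − 2M_n/(0.85 f'_c b)) = 515 − √(515² − 2 × 580×10⁶/(0.85 × 23.8 × 490)) = 130.03 mm.
A_s = 0.85 f'_c a b / f_y = 0.85 × 23.8 × 130.03 × 490 / 420 = 3068.9 mm².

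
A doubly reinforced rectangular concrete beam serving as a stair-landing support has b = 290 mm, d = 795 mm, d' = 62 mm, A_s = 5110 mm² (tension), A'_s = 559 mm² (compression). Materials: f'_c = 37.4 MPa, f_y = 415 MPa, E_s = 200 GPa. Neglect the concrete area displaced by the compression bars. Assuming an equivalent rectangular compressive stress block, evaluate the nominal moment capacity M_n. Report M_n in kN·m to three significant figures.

M_n ≈ 1480 kN·m

Assume both tension and compression steel yield.
Net tension couple steel: A_s − A'_s = 4551 mm².
a = (A_s − A'_s) f_y / (0.85 f'_c b) = 1888665/(0.85 × 37.4 × 290) = 204.86 mm.
c = a/β₁ = 204.86/0.783 = 261.63 mm; ε'_s = 0.003(c − d')/c = 0.0023 ≥ f_y/E_s = 0.0021, so compression steel does yield.
M_n = (A_s − A'_s) f_y (d − a/2) + A'_s f_y (d − d') = [1888665 × (795 − 102.43) + 231985 × (795 − 62)] × 10⁻⁶ = 1308.03 + 170.05 = 1478.08 kN·m.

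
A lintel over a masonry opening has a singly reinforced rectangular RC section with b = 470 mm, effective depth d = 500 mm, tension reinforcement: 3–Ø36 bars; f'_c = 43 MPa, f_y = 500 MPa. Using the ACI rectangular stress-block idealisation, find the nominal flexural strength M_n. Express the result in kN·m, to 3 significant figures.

M_n ≈ 696 kN·m

A_s = 3 × 1018 = 3054 mm².
T = A_s f_y = 3054 × 500 = 1527000 N = 1527 kN.
From C = T: a = T/(0.85 f'_c b) = 1527000/(0.85 × 43 × 470) = 88.89 mm.
M_n = T(d − a/2) = 1527 kN × (500 − 44.445) mm = 695.63 kN·m.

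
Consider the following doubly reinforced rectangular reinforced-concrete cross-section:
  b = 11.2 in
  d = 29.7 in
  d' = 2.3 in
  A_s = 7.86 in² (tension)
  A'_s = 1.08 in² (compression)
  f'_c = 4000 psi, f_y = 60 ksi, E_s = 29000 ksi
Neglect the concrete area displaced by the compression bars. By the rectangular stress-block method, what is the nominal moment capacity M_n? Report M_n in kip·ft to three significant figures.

Assume both steels yield.
a = (A_s − A'_s) f_y/(0.85 f'_c b) = (7.86 − 1.08) × 60/(0.85 × 4 × 11.2) = 10.683 in.
c = a/β₁ = 10.683/0.85 = 12.568 in; ε'_s = 0.003(c − d')/c = 0.0025 ≥ ε_y = 0.0021, so the compression steel yields.
M_n = (A_s − A'_s) f_y (d − a/2) + A'_s f_y (d − d') = 406.8 × (29.7 − 5.3415) + 64.8 × (29.7 − 2.3) = 9909.0 + 1775.5 = 11684.5 kip·in = 11684.5/12 = 973.71 kip·ft.

M_n ≈ 974 kip·ft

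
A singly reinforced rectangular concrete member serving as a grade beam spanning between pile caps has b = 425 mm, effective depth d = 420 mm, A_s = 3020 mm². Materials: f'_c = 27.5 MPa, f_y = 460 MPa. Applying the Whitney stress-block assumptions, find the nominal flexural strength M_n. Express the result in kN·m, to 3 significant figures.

M_n ≈ 486 kN·m

T = A_s f_y = 3020 × 460 = 1389200 N = 1389.2 kN.
From C = T: a = T/(0.85 f'_c b) = 1389200/(0.85 × 27.5 × 425) = 139.84 mm.
M_n = T(d − a/2) = 1389.2 kN × (420 − 69.92) mm = 486.33 kN·m.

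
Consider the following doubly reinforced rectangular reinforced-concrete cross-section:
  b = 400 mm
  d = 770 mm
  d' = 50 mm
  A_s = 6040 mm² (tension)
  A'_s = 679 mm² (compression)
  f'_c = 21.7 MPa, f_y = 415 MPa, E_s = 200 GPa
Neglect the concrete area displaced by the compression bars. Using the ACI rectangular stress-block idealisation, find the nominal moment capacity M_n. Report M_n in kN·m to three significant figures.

Assume both tension and compression steel yield.
Net tension couple steel: A_s − A'_s = 5361 mm².
a = (A_s − A'_s) f_y / (0.85 f'_c b) = 2224815/(0.85 × 21.7 × 400) = 301.55 mm.
c = a/β₁ = 301.55/0.85 = 354.76 mm; ε'_s = 0.003(c − d')/c = 0.0026 ≥ f_y/E_s = 0.0021, so compression steel does yield.
M_n = (A_s − A'_s) f_y (d − a/2) + A'_s f_y (d − d') = [2224815 × (770 − 150.775) + 281785 × (770 − 50)] × 10⁻⁶ = 1377.66 + 202.89 = 1580.55 kN·m.

M_n ≈ 1580 kN·m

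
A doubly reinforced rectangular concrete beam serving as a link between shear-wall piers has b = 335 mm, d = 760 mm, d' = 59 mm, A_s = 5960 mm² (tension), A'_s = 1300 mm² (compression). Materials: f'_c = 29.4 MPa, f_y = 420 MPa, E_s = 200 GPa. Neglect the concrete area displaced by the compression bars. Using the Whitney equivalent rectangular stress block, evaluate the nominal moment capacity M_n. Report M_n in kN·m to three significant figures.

Assume both tension and compression steel yield.
Net tension couple steel: A_s − A'_s = 4660 mm².
a = (A_s − A'_s) f_y / (0.85 f'_c b) = 1957200/(0.85 × 29.4 × 335) = 233.79 mm.
c = a/β₁ = 233.79/0.84 = 278.32 mm; ε'_s = 0.003(c − d')/c = 0.0024 ≥ f_y/E_s = 0.0021, so compression steel does yield.
M_n = (A_s − A'_s) f_y (d − a/2) + A'_s f_y (d − d') = [1957200 × (760 − 116.895) + 546000 × (760 − 59)] × 10⁻⁶ = 1258.69 + 382.75 = 1641.44 kN·m.

M_n ≈ 1640 kN·m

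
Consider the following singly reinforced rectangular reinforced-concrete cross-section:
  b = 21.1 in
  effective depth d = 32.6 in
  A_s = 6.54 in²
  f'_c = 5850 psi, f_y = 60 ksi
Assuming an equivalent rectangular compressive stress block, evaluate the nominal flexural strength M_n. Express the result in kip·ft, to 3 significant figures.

M_n ≈ 1000 kip·ft

T = A_s f_y = 6.54 × 60 = 392.4 kips.
a = T/(0.85 f'_c b) = 392.4/(0.85 × 5.85 × 21.1) = 3.740 in.
M_n = T(d − a/2) = 392.4 × (32.6 − 1.87) = 12058.5 kip·in = 12058.5/12 = 1004.88 kip·ft.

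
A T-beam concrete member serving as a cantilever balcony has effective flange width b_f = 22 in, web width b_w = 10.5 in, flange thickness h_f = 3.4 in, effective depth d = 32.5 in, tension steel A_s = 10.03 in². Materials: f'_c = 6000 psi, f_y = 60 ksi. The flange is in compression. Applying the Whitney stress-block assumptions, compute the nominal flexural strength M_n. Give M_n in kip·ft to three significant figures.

M_n ≈ 1480 kip·ft

Tension: T = A_s f_y = 10.03 × 60 = 601.8 kips.
Try a within the flange: a = T/(0.85 f'_c b_f) = 601.8/(0.85 × 6 × 22) = 5.364 in.
a = 5.364 > h_f = 3.4 in: the block extends into the web. Split into flange-overhang and web parts.
C_f = 0.85 f'_c (b_f − b_w) h_f = 0.85 × 6 × (22 − 10.5) × 3.4 = 199.4 kips.
Remaining web compression depth: a_w = (T − C_f)/(0.85 f'_c b_w) = (601.8 − 199.4)/(0.85 × 6 × 10.5) = 7.514 in.
M_n = C_f(d − h_f/2) + (T − C_f)(d − a_w/2) = 199.4 × (32.5 − 1.7) + 402.4 × (32.5 − 3.757) = 6141.5 + 11566.2 = 17707.7 kip·in.
M_n = 17707.7/12 = 1475.64 kip·ft.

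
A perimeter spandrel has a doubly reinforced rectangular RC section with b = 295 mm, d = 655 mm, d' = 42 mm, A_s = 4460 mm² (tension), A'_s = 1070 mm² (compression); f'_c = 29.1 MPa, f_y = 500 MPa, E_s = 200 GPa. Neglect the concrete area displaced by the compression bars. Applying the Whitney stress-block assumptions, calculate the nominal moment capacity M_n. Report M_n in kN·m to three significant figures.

M_n ≈ 1240 kN·m

Assume both tension and compression steel yield.
Net tension couple steel: A_s − A'_s = 3390 mm².
a = (A_s − A'_s) f_y / (0.85 f'_c b) = 1695000/(0.85 × 29.1 × 295) = 232.29 mm.
c = a/β₁ = 232.29/0.842 = 275.88 mm; ε'_s = 0.003(c − d')/c = 0.0025 ≥ f_y/E_s = 0.0025, so compression steel does yield.
M_n = (A_s − A'_s) f_y (d − a/2) + A'_s f_y (d − d') = [1695000 × (655 − 116.145) + 535000 × (655 − 42)] × 10⁻⁶ = 913.36 + 327.96 = 1241.32 kN·m.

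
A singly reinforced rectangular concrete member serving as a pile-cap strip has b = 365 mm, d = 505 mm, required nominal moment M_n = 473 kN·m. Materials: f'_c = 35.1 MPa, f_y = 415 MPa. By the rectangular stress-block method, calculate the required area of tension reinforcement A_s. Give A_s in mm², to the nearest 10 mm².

A_s ≈ 2490 mm²

With M_n = 0.85 f'_c a b (d − a/2), solve the quadratic for a:
a = d − √(d² − 2M_n/(0.85 f'_c b)) = 505 − √(505² − 2 × 473×10⁶/(0.85 × 35.1 × 365)) = 94.93 mm.
A_s = 0.85 f'_c a b / f_y = 0.85 × 35.1 × 94.93 × 365 / 415 = 2491.0 mm².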